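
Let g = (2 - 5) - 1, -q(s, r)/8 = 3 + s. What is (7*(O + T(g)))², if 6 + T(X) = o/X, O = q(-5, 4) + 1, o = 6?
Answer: 17689/4 ≈ 4422.3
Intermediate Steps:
q(s, r) = -24 - 8*s (q(s, r) = -8*(3 + s) = -24 - 8*s)
g = -4 (g = -3 - 1 = -4)
O = 17 (O = (-24 - 8*(-5)) + 1 = (-24 + 40) + 1 = 16 + 1 = 17)
T(X) = -6 + 6/X
(7*(O + T(g)))² = (7*(17 + (-6 + 6/(-4))))² = (7*(17 + (-6 + 6*(-¼))))² = (7*(17 + (-6 - 3/2)))² = (7*(17 - 15/2))² = (7*(19/2))² = (133/2)² = 17689/4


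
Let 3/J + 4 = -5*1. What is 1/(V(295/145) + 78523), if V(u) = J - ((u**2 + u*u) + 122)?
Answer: 2523/197783996 ≈ 1.2756e-5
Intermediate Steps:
J = -1/3 (J = 3/(-4 - 5*1) = 3/(-4 - 5) = 3/(-9) = 3*(-1/9) = -1/3 ≈ -0.33333)
V(u) = -367/3 - 2*u**2 (V(u) = -1/3 - ((u**2 + u*u) + 122) = -1/3 - ((u**2 + u**2) + 122) = -1/3 - (2*u**2 + 122) = -1/3 - (122 + 2*u**2) = -1/3 + (-122 - 2*u**2) = -367/3 - 2*u**2)
1/(V(295/145) + 78523) = 1/((-367/3 - 2*(295/145)**2) + 78523) = 1/((-367/3 - 2*(295*(1/145))**2) + 78523) = 1/((-367/3 - 2*(59/29)**2) + 78523) = 1/((-367/3 - 2*3481/841) + 78523) = 1/((-367/3 - 6962/841) + 78523) = 1/(-329533/2523 + 78523) = 1/(197783996/2523) = 2523/197783996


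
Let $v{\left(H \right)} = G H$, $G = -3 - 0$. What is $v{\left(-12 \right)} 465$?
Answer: $16740$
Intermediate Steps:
$G = -3$ ($G = -3 + 0 = -3$)
$v{\left(H \right)} = - 3 H$
$v{\left(-12 \right)} 465 = \left(-3\right) \left(-12\right) 465 = 36 \cdot 465 = 16740$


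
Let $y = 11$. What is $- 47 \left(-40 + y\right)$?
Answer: $1363$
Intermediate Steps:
$- 47 \left(-40 + y\right) = - 47 \left(-40 + 11\right) = \left(-47\right) \left(-29\right) = 1363$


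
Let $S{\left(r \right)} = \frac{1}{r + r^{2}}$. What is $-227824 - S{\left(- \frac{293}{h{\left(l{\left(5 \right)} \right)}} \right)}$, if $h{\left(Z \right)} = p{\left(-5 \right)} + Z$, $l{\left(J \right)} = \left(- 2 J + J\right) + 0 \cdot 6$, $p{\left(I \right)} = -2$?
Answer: $- \frac{20025729649}{87900} \approx -2.2782 \cdot 10^{5}$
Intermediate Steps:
$l{\left(J \right)} = - J$ ($l{\left(J \right)} = - J + 0 = - J$)
$h{\left(Z \right)} = -2 + Z$
$-227824 - S{\left(- \frac{293}{h{\left(l{\left(5 \right)} \right)}} \right)} = -227824 - \frac{1}{- \frac{293}{-2 - 5} \left(1 - \frac{293}{-2 - 5}\right)} = -227824 - \frac{1}{- \frac{293}{-7} \left(1 - \frac{293}{-7}\right)} = -227824 - \frac{1}{\left(-293\right) \left(- \frac{1}{7}\right) \left(1 - - \frac{293}{7}\right)} = -227824 - \frac{1}{\frac{293}{7} \left(1 + \frac{293}{7}\right)} = -227824 - \frac{7}{293 \cdot \frac{300}{7}} = -227824 - \frac{7}{293} \cdot \frac{7}{300} = -227824 - \frac{49}{87900} = - \frac{20025729649}{87900}$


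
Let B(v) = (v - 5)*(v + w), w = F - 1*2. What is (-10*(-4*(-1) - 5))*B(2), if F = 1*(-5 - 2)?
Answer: 210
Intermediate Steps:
F = -7 (F = 1*(-7) = -7)
w = -9 (w = -7 - 1*2 = -7 - 2 = -9)
B(v) = (-9 + v)*(-5 + v) (B(v) = (v - 5)*(v - 9) = (-5 + v)*(-9 + v) = (-9 + v)*(-5 + v))
(-10*(-4*(-1) - 5))*B(2) = (-10*(-4*(-1) - 5))*(45 + 2**2 - 14*2) = (-10*(4 - 5))*(45 + 4 - 28) = -10*(-1)*21 = 10*21 = 210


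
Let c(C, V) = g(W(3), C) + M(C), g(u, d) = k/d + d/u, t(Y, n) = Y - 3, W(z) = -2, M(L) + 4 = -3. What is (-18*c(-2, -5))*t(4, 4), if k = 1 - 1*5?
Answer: 72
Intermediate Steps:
M(L) = -7 (M(L) = -4 - 3 = -7)
k = -4 (k = 1 - 5 = -4)
t(Y, n) = -3 + Y
g(u, d) = -4/d + d/u
c(C, V) = -7 - 4/C - C/2 (c(C, V) = (-4/C + C/(-2)) - 7 = (-4/C + C*(-½)) - 7 = (-4/C - C/2) - 7 = -7 - 4/C - C/2)
(-18*c(-2, -5))*t(4, 4) = (-18*(-7 - 4/(-2) - ½*(-2)))*(-3 + 4) = -18*(-7 - 4*(-½) + 1)*1 = -18*(-7 + 2 + 1)*1 = -18*(-4)*1 = 72*1 = 72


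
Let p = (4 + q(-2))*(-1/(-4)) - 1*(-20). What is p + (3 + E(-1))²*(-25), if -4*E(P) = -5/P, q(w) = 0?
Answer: -889/16 ≈ -55.563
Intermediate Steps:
E(P) = 5/(4*P) (E(P) = -(-5)/(4*P) = 5/(4*P))
p = 21 (p = (4 + 0)*(-1/(-4)) - 1*(-20) = 4*(-1*(-¼)) + 20 = 4*(¼) + 20 = 1 + 20 = 21)
p + (3 + E(-1))²*(-25) = 21 + (3 + (5/4)/(-1))²*(-25) = 21 + (3 + (5/4)*(-1))²*(-25) = 21 + (3 - 5/4)²*(-25) = 21 + (7/4)²*(-25) = 21 + (49/16)*(-25) = 21 - 1225/16 = -889/16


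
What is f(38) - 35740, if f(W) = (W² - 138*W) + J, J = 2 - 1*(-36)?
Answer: -39502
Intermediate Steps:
J = 38 (J = 2 + 36 = 38)
f(W) = 38 + W² - 138*W (f(W) = (W² - 138*W) + 38 = 38 + W² - 138*W)
f(38) - 35740 = (38 + 38² - 138*38) - 35740 = (38 + 1444 - 5244) - 35740 = -3762 - 35740 = -39502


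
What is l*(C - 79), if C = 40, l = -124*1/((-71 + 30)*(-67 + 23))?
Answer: 1209/451 ≈ 2.6807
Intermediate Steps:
l = -31/451 (l = -124/((-44*(-41))) = -124/1804 = -124*1/1804 = -31/451 ≈ -0.068736)
l*(C - 79) = -31*(40 - 79)/451 = -31/451*(-39) = 1209/451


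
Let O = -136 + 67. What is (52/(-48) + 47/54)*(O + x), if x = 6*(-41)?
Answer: 805/12 ≈ 67.083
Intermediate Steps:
x = -246
O = -69
(52/(-48) + 47/54)*(O + x) = (52/(-48) + 47/54)*(-69 - 246) = (52*(-1/48) + 47*(1/54))*(-315) = (-13/12 + 47/54)*(-315) = -23/108*(-315) = 805/12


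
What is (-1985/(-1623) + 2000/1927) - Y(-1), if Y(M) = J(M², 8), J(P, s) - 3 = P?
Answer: -5438989/3127521 ≈ -1.7391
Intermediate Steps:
J(P, s) = 3 + P
Y(M) = 3 + M²
(-1985/(-1623) + 2000/1927) - Y(-1) = (-1985/(-1623) + 2000/1927) - (3 + (-1)²) = (-1985*(-1/1623) + 2000*(1/1927)) - (3 + 1) = (1985/1623 + 2000/1927) - 1*4 = 7071095/3127521 - 4 = -5438989/3127521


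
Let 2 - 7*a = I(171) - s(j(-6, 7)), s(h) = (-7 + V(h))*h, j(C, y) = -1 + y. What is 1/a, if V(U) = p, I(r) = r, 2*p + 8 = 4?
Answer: -7/223 ≈ -0.031390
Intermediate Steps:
p = -2 (p = -4 + (½)*4 = -4 + 2 = -2)
V(U) = -2
s(h) = -9*h (s(h) = (-7 - 2)*h = -9*h)
a = -223/7 (a = 2/7 - (171 - (-9)*(-1 + 7))/7 = 2/7 - (171 - (-9)*6)/7 = 2/7 - (171 - 1*(-54))/7 = 2/7 - (171 + 54)/7 = 2/7 - ⅐*225 = 2/7 - 225/7 = -223/7 ≈ -31.857)
1/a = 1/(-223/7) = -7/223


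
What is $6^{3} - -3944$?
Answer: $4160$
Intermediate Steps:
$6^{3} - -3944 = 216 + 3944 = 4160$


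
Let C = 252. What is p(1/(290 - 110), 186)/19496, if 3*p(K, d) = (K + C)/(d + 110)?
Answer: 45361/3116240640 ≈ 1.4556e-5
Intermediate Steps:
p(K, d) = (252 + K)/(3*(110 + d)) (p(K, d) = ((K + 252)/(d + 110))/3 = ((252 + K)/(110 + d))/3 = (252 + K)/(3*(110 + d)))
p(1/(290 - 110), 186)/19496 = ((252 + 1/(290 - 110))/(3*(110 + 186)))/19496 = ((1/3)*(252 + 1/180)/296)*(1/19496) = ((1/3)*(1/296)*(252 + 1/180))*(1/19496) = ((1/3)*(1/296)*(45361/180))*(1/19496) = (45361/159840)*(1/19496) = 45361/3116240640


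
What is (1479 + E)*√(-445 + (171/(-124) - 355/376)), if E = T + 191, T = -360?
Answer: 655*I*√15193593086/2914 ≈ 27707.0*I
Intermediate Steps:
E = -169 (E = -360 + 191 = -169)
(1479 + E)*√(-445 + (171/(-124) - 355/376)) = (1479 - 169)*√(-445 + (171/(-124) - 355/376)) = 1310*√(-445 + (171*(-1/124) - 355*1/376)) = 1310*√(-445 + (-171/124 - 355/376)) = 1310*√(-445 - 27079/11656) = 1310*√(-5213999/11656) = 1310*(I*√15193593086/5828) = 655*I*√15193593086/2914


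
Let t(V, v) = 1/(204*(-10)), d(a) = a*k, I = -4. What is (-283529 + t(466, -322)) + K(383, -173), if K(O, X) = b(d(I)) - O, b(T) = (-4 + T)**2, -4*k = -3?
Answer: -579080521/2040 ≈ -2.8386e+5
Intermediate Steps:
k = 3/4 (k = -1/4*(-3) = 3/4 ≈ 0.75000)
d(a) = 3*a/4 (d(a) = a*(3/4) = 3*a/4)
t(V, v) = -1/2040 (t(V, v) = (1/204)*(-1/10) = -1/2040)
K(O, X) = 49 - O (K(O, X) = (-4 + (3/4)*(-4))**2 - O = (-4 - 3)**2 - O = (-7)**2 - O = 49 - O)
(-283529 + t(466, -322)) + K(383, -173) = (-283529 - 1/2040) + (49 - 1*383) = -578399161/2040 + (49 - 383) = -578399161/2040 - 334 = -579080521/2040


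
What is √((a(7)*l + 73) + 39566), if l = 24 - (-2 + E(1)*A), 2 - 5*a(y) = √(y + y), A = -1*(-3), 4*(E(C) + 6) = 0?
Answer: √(991415 - 220*√14)/5 ≈ 199.06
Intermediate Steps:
E(C) = -6 (E(C) = -6 + (¼)*0 = -6 + 0 = -6)
A = 3
a(y) = ⅖ - √2*√y/5 (a(y) = ⅖ - √(y + y)/5 = ⅖ - √2*√y/5)
l = 44 (l = 24 - (-2 - 6*3) = 24 - (-2 - 18) = 24 - 1*(-20) = 24 + 20 = 44)
√((a(7)*l + 73) + 39566) = √(((⅖ - √2*√7/5)*44 + 73) + 39566) = √(((⅖ - √14/5)*44 + 73) + 39566) = √(((88/5 - 44*√14/5) + 73) + 39566) = √((453/5 - 44*√14/5) + 39566) = √(198283/5 - 44*√14/5)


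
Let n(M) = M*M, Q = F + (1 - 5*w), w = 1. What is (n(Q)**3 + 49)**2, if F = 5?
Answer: 2500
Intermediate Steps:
Q = 1 (Q = 5 + (1 - 5*1) = 5 + (1 - 5) = 5 - 4 = 1)
n(M) = M**2
(n(Q)**3 + 49)**2 = ((1**2)**3 + 49)**2 = (1**3 + 49)**2 = (1 + 49)**2 = 50**2 = 2500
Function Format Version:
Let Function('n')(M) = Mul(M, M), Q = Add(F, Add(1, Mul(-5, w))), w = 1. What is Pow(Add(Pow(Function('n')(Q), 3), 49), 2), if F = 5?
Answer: 2500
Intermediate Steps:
Q = 1 (Q = Add(5, Add(1, Mul(-5, 1))) = Add(5, Add(1, -5)) = Add(5, -4) = 1)
Function('n')(M) = Pow(M, 2)
Pow(Add(Pow(Function('n')(Q), 3), 49), 2) = Pow(Add(Pow(Pow(1, 2), 3), 49), 2) = Pow(Add(Pow(1, 3), 49), 2) = Pow(Add(1, 49), 2) = Pow(50, 2) = 2500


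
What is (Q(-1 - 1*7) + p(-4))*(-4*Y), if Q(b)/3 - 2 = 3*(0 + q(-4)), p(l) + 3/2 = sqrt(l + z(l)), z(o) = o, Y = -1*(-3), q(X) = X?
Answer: 378 - 24*I*sqrt(2) ≈ 378.0 - 33.941*I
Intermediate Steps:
Y = 3
p(l) = -3/2 + sqrt(2)*sqrt(l) (p(l) = -3/2 + sqrt(l + l) = -3/2 + sqrt(2*l) = -3/2 + sqrt(2)*sqrt(l))
Q(b) = -30 (Q(b) = 6 + 3*(3*(0 - 4)) = 6 + 3*(3*(-4)) = 6 + 3*(-12) = 6 - 36 = -30)
(Q(-1 - 1*7) + p(-4))*(-4*Y) = (-30 + (-3/2 + sqrt(2)*sqrt(-4)))*(-4*3) = (-30 + (-3/2 + sqrt(2)*(2*I)))*(-12) = (-30 + (-3/2 + 2*I*sqrt(2)))*(-12) = (-63/2 + 2*I*sqrt(2))*(-12) = 378 - 24*I*sqrt(2)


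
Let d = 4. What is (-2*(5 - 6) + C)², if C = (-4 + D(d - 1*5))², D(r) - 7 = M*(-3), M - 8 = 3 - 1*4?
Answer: 106276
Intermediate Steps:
M = 7 (M = 8 + (3 - 1*4) = 8 + (3 - 4) = 8 - 1 = 7)
D(r) = -14 (D(r) = 7 + 7*(-3) = 7 - 21 = -14)
C = 324 (C = (-4 - 14)² = (-18)² = 324)
(-2*(5 - 6) + C)² = (-2*(5 - 6) + 324)² = (-2*(-1) + 324)² = (2 + 324)² = 326² = 106276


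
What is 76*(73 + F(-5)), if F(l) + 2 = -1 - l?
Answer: 5700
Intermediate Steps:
F(l) = -3 - l (F(l) = -2 + (-1 - l) = -3 - l)
76*(73 + F(-5)) = 76*(73 + (-3 - 1*(-5))) = 76*(73 + (-3 + 5)) = 76*(73 + 2) = 76*75 = 5700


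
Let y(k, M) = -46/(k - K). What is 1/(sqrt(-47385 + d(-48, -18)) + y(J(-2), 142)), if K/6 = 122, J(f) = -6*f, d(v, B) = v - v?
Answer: 8280/6141096529 - 3499200*I*sqrt(65)/6141096529 ≈ 1.3483e-6 - 0.0045939*I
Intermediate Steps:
d(v, B) = 0
K = 732 (K = 6*122 = 732)
y(k, M) = -46/(-732 + k) (y(k, M) = -46/(k - 1*732) = -46/(k - 732) = -46/(-732 + k))
1/(sqrt(-47385 + d(-48, -18)) + y(J(-2), 142)) = 1/(sqrt(-47385 + 0) - 46/(-732 - 6*(-2))) = 1/(sqrt(-47385) - 46/(-732 + 12)) = 1/(27*I*sqrt(65) - 46/(-720)) = 1/(27*I*sqrt(65) - 46*(-1/720)) = 1/(27*I*sqrt(65) + 23/360) = 1/(23/360 + 27*I*sqrt(65))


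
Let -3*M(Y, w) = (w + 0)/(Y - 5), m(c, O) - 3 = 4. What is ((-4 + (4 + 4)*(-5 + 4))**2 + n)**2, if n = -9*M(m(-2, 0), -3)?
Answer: 77841/4 ≈ 19460.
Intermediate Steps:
m(c, O) = 7 (m(c, O) = 3 + 4 = 7)
M(Y, w) = -w/(3*(-5 + Y)) (M(Y, w) = -(w + 0)/(3*(Y - 5)) = -w/(3*(-5 + Y)))
n = -9/2 (n = -(-9)*(-3)/(-15 + 3*7) = -(-9)*(-3)/(-15 + 21) = -(-9)*(-3)/6 = -9*1/2 = -9/2 ≈ -4.5000)
((-4 + (4 + 4)*(-5 + 4))**2 + n)**2 = ((-4 + (4 + 4)*(-5 + 4))**2 - 9/2)**2 = ((-4 + 8*(-1))**2 - 9/2)**2 = ((-4 - 8)**2 - 9/2)**2 = ((-12)**2 - 9/2)**2 = (144 - 9/2)**2 = (279/2)**2 = 77841/4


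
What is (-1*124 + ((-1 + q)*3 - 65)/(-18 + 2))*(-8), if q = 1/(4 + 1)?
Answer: 9583/10 ≈ 958.30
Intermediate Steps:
q = ⅕ (q = 1/5 = ⅕ ≈ 0.20000)
(-1*124 + ((-1 + q)*3 - 65)/(-18 + 2))*(-8) = (-1*124 + ((-1 + ⅕)*3 - 65)/(-18 + 2))*(-8) = (-124 + (-⅘*3 - 65)/(-16))*(-8) = (-124 + (-12/5 - 65)*(-1/16))*(-8) = (-124 - 337/5*(-1/16))*(-8) = (-124 + 337/80)*(-8) = -9583/80*(-8) = 9583/10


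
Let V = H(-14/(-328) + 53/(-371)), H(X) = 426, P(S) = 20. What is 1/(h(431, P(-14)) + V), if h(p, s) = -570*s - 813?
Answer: -1/11787 ≈ -8.4839e-5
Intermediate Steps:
h(p, s) = -813 - 570*s
V = 426
1/(h(431, P(-14)) + V) = 1/((-813 - 570*20) + 426) = 1/((-813 - 11400) + 426) = 1/(-12213 + 426) = 1/(-11787) = -1/11787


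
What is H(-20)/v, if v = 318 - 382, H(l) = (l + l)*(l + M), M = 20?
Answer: 0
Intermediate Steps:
H(l) = 2*l*(20 + l) (H(l) = (l + l)*(l + 20) = (2*l)*(20 + l) = 2*l*(20 + l))
v = -64
H(-20)/v = (2*(-20)*(20 - 20))/(-64) = (2*(-20)*0)*(-1/64) = 0*(-1/64) = 0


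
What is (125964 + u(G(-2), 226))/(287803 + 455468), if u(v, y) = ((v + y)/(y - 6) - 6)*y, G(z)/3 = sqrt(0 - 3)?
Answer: 6866209/40879905 + 113*I*sqrt(3)/27253270 ≈ 0.16796 + 7.1816e-6*I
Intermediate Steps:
G(z) = 3*I*sqrt(3) (G(z) = 3*sqrt(0 - 3) = 3*sqrt(-3) = 3*(I*sqrt(3)) = 3*I*sqrt(3))
u(v, y) = y*(-6 + (v + y)/(-6 + y)) (u(v, y) = ((v + y)/(-6 + y) - 6)*y = (-6 + (v + y)/(-6 + y))*y = y*(-6 + (v + y)/(-6 + y)))
(125964 + u(G(-2), 226))/(287803 + 455468) = (125964 + 226*(36 + 3*I*sqrt(3) - 5*226)/(-6 + 226))/(287803 + 455468) = (125964 + 226*(36 + 3*I*sqrt(3) - 1130)/220)/743271 = (125964 + 226*(1/220)*(-1094 + 3*I*sqrt(3)))*(1/743271) = (125964 + (-61811/55 + 339*I*sqrt(3)/110))*(1/743271) = (6866209/55 + 339*I*sqrt(3)/110)*(1/743271) = 6866209/40879905 + 113*I*sqrt(3)/27253270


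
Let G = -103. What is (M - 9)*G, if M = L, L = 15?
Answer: -618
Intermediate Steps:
M = 15
(M - 9)*G = (15 - 9)*(-103) = 6*(-103) = -618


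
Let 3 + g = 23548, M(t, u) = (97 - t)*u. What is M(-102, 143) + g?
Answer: 52002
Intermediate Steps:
M(t, u) = u*(97 - t)
g = 23545 (g = -3 + 23548 = 23545)
M(-102, 143) + g = 143*(97 - 1*(-102)) + 23545 = 143*(97 + 102) + 23545 = 143*199 + 23545 = 28457 + 23545 = 52002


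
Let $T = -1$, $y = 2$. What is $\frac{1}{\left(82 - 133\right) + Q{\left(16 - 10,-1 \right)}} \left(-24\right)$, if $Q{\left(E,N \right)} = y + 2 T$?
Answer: $\frac{8}{17} \approx 0.47059$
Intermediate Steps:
$Q{\left(E,N \right)} = 0$ ($Q{\left(E,N \right)} = 2 + 2 \left(-1\right) = 2 - 2 = 0$)
$\frac{1}{\left(82 - 133\right) + Q{\left(16 - 10,-1 \right)}} \left(-24\right) = \frac{1}{\left(82 - 133\right) + 0} \left(-24\right) = \frac{1}{-51 + 0} \left(-24\right) = \frac{1}{-51} \left(-24\right) = \left(- \frac{1}{51}\right) \left(-24\right) = \frac{8}{17}$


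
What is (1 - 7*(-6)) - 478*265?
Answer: -126627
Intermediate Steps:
(1 - 7*(-6)) - 478*265 = (1 + 42) - 126670 = 43 - 126670 = -126627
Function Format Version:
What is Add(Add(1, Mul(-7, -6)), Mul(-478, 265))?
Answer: -126627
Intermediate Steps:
Add(Add(1, Mul(-7, -6)), Mul(-478, 265)) = Add(Add(1, 42), -126670) = Add(43, -126670) = -126627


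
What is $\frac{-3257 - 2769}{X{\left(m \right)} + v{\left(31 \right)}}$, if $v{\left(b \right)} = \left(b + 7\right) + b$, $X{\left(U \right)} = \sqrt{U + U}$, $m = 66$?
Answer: $- \frac{138598}{1543} + \frac{12052 \sqrt{33}}{4629} \approx -74.867$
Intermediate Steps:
$X{\left(U \right)} = \sqrt{2} \sqrt{U}$ ($X{\left(U \right)} = \sqrt{2 U} = \sqrt{2} \sqrt{U}$)
$v{\left(b \right)} = 7 + 2 b$ ($v{\left(b \right)} = \left(7 + b\right) + b = 7 + 2 b$)
$\frac{-3257 - 2769}{X{\left(m \right)} + v{\left(31 \right)}} = \frac{-3257 - 2769}{\sqrt{2} \sqrt{66} + \left(7 + 2 \cdot 31\right)} = - \frac{6026}{2 \sqrt{33} + \left(7 + 62\right)} = - \frac{6026}{2 \sqrt{33} + 69} = - \frac{6026}{69 + 2 \sqrt{33}}$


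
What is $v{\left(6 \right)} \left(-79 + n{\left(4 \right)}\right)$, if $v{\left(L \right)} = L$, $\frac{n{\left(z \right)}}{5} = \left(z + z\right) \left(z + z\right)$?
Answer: $1446$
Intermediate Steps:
$n{\left(z \right)} = 20 z^{2}$ ($n{\left(z \right)} = 5 \left(z + z\right) \left(z + z\right) = 5 \cdot 2 z 2 z = 5 \cdot 4 z^{2} = 20 z^{2}$)
$v{\left(6 \right)} \left(-79 + n{\left(4 \right)}\right) = 6 \left(-79 + 20 \cdot 4^{2}\right) = 6 \left(-79 + 20 \cdot 16\right) = 6 \left(-79 + 320\right) = 6 \cdot 241 = 1446$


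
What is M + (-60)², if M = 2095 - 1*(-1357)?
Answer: 7052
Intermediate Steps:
M = 3452 (M = 2095 + 1357 = 3452)
M + (-60)² = 3452 + (-60)² = 3452 + 3600 = 7052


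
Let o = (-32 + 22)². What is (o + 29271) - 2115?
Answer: 27256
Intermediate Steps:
o = 100 (o = (-10)² = 100)
(o + 29271) - 2115 = (100 + 29271) - 2115 = 29371 - 2115 = 27256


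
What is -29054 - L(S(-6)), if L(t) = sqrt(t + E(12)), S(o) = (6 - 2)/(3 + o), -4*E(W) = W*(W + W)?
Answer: -29054 - 2*I*sqrt(165)/3 ≈ -29054.0 - 8.5635*I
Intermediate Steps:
E(W) = -W**2/2 (E(W) = -W*(W + W)/4 = -W*2*W/4 = -W**2/2)
S(o) = 4/(3 + o)
L(t) = sqrt(-72 + t) (L(t) = sqrt(t - 1/2*12**2) = sqrt(t - 1/2*144) = sqrt(t - 72) = sqrt(-72 + t))
-29054 - L(S(-6)) = -29054 - sqrt(-72 + 4/(3 - 6)) = -29054 - sqrt(-72 + 4/(-3)) = -29054 - sqrt(-72 + 4*(-1/3)) = -29054 - sqrt(-72 - 4/3) = -29054 - sqrt(-220/3) = -29054 - 2*I*sqrt(165)/3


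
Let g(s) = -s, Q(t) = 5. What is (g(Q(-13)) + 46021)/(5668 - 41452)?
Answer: -5752/4473 ≈ -1.2859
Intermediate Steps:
(g(Q(-13)) + 46021)/(5668 - 41452) = (-1*5 + 46021)/(5668 - 41452) = (-5 + 46021)/(-35784) = 46016*(-1/35784) = -5752/4473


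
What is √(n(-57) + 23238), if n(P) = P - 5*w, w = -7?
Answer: 4*√1451 ≈ 152.37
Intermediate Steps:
n(P) = 35 + P (n(P) = P - 5*(-7) = P + 35 = 35 + P)
√(n(-57) + 23238) = √((35 - 57) + 23238) = √(-22 + 23238) = √23216 = 4*√1451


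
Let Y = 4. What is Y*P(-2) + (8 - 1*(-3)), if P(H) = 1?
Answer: 15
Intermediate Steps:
Y*P(-2) + (8 - 1*(-3)) = 4*1 + (8 - 1*(-3)) = 4 + (8 + 3) = 4 + 11 = 15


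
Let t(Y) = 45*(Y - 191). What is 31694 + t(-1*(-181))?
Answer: 31244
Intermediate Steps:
t(Y) = -8595 + 45*Y (t(Y) = 45*(-191 + Y) = -8595 + 45*Y)
31694 + t(-1*(-181)) = 31694 + (-8595 + 45*(-1*(-181))) = 31694 + (-8595 + 45*181) = 31694 + (-8595 + 8145) = 31694 - 450 = 31244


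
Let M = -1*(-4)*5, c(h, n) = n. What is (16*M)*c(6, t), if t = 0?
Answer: 0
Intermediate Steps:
M = 20 (M = 4*5 = 20)
(16*M)*c(6, t) = (16*20)*0 = 320*0 = 0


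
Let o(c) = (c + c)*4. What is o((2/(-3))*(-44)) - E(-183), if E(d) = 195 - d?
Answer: -430/3 ≈ -143.33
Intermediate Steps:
o(c) = 8*c (o(c) = (2*c)*4 = 8*c)
o((2/(-3))*(-44)) - E(-183) = 8*((2/(-3))*(-44)) - (195 - 1*(-183)) = 8*((2*(-⅓))*(-44)) - (195 + 183) = 8*(-⅔*(-44)) - 1*378 = 8*(88/3) - 378 = 704/3 - 378 = -430/3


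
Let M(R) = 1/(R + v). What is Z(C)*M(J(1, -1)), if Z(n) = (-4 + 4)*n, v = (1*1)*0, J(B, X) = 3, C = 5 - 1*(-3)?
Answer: 0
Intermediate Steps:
C = 8 (C = 5 + 3 = 8)
v = 0 (v = 1*0 = 0)
Z(n) = 0 (Z(n) = 0*n = 0)
M(R) = 1/R (M(R) = 1/(R + 0) = 1/R)
Z(C)*M(J(1, -1)) = 0/3 = 0*(1/3) = 0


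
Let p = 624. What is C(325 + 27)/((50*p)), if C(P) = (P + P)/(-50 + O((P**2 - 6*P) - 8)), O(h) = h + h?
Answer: 1/10792275 ≈ 9.2659e-8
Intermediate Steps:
O(h) = 2*h
C(P) = 2*P/(-66 - 12*P + 2*P**2) (C(P) = (P + P)/(-50 + 2*((P**2 - 6*P) - 8)) = (2*P)/(-50 + 2*(-8 + P**2 - 6*P)) = (2*P)/(-50 + (-16 - 12*P + 2*P**2)) = (2*P)/(-66 - 12*P + 2*P**2) = 2*P/(-66 - 12*P + 2*P**2))
C(325 + 27)/((50*p)) = ((325 + 27)/(-33 + (325 + 27)**2 - 6*(325 + 27)))/((50*624)) = (352/(-33 + 352**2 - 6*352))/31200 = (352/(-33 + 123904 - 2112))*(1/31200) = (352/121759)*(1/31200) = (352*(1/121759))*(1/31200) = (32/11069)*(1/31200) = 1/10792275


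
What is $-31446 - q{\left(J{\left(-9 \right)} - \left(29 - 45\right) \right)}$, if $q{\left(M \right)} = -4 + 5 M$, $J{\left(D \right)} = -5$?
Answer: $-31497$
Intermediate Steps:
$-31446 - q{\left(J{\left(-9 \right)} - \left(29 - 45\right) \right)} = -31446 - \left(-4 + 5 \left(-5 - \left(29 - 45\right)\right)\right) = -31446 - \left(-4 + 5 \left(-5 - -16\right)\right) = -31446 - \left(-4 + 5 \left(-5 + 16\right)\right) = -31446 - \left(-4 + 5 \cdot 11\right) = -31446 - \left(-4 + 55\right) = -31446 - 51 = -31497$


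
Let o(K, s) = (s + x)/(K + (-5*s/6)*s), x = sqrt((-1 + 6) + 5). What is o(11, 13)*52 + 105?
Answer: 77739/779 - 312*sqrt(10)/779 ≈ 98.527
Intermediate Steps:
x = sqrt(10) (x = sqrt(5 + 5) = sqrt(10) ≈ 3.1623)
o(K, s) = (s + sqrt(10))/(K - 5*s**2/6) (o(K, s) = (s + sqrt(10))/(K + (-5*s/6)*s) = (s + sqrt(10))/(K - 5*s**2/6))
o(11, 13)*52 + 105 = (6*(13 + sqrt(10))/(-5*13**2 + 6*11))*52 + 105 = (6*(13 + sqrt(10))/(-5*169 + 66))*52 + 105 = (6*(13 + sqrt(10))/(-845 + 66))*52 + 105 = (6*(13 + sqrt(10))/(-779))*52 + 105 = (6*(-1/779)*(13 + sqrt(10)))*52 + 105 = (-78/779 - 6*sqrt(10)/779)*52 + 105 = (-4056/779 - 312*sqrt(10)/779) + 105 = 77739/779 - 312*sqrt(10)/779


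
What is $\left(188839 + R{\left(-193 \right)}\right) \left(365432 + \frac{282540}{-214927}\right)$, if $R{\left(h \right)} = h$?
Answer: $\frac{14816430568628904}{214927} \approx 6.8937 \cdot 10^{10}$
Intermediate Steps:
$\left(188839 + R{\left(-193 \right)}\right) \left(365432 + \frac{282540}{-214927}\right) = \left(188839 - 193\right) \left(365432 + \frac{282540}{-214927}\right) = 188646 \left(365432 + 282540 \left(- \frac{1}{214927}\right)\right) = 188646 \left(365432 - \frac{282540}{214927}\right) = 188646 \cdot \frac{78540920924}{214927} = \frac{14816430568628904}{214927}$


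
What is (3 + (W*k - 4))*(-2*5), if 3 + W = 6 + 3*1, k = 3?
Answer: -170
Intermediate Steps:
W = 6 (W = -3 + (6 + 3*1) = -3 + (6 + 3) = -3 + 9 = 6)
(3 + (W*k - 4))*(-2*5) = (3 + (6*3 - 4))*(-2*5) = (3 + (18 - 4))*(-10) = (3 + 14)*(-10) = 17*(-10) = -170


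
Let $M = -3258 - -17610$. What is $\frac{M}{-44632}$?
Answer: $- \frac{1794}{5579} \approx -0.32156$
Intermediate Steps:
$M = 14352$ ($M = -3258 + 17610 = 14352$)
$\frac{M}{-44632} = \frac{14352}{-44632} = 14352 \left(- \frac{1}{44632}\right) = - \frac{1794}{5579}$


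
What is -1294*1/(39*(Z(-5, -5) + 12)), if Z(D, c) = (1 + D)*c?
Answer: -647/624 ≈ -1.0369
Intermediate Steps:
Z(D, c) = c*(1 + D)
-1294*1/(39*(Z(-5, -5) + 12)) = -1294*1/(39*(-5*(1 - 5) + 12)) = -1294*1/(39*(-5*(-4) + 12)) = -1294*1/(39*(20 + 12)) = -1294/(39*32) = -1294/1248 = -1294*1/1248 = -647/624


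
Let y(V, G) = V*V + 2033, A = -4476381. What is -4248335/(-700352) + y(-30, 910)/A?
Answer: 2716444563317/447863198016 ≈ 6.0653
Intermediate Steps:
y(V, G) = 2033 + V**2 (y(V, G) = V**2 + 2033 = 2033 + V**2)
-4248335/(-700352) + y(-30, 910)/A = -4248335/(-700352) + (2033 + (-30)**2)/(-4476381) = -4248335*(-1/700352) + (2033 + 900)*(-1/4476381) = 4248335/700352 + 2933*(-1/4476381) = 4248335/700352 - 419/639483 = 2716444563317/447863198016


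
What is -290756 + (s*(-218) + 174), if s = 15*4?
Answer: -303662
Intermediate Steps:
s = 60
-290756 + (s*(-218) + 174) = -290756 + (60*(-218) + 174) = -290756 + (-13080 + 174) = -290756 - 12906 = -303662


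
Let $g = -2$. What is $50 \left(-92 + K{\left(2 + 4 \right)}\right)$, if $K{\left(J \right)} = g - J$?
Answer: $-5000$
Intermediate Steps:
$K{\left(J \right)} = -2 - J$
$50 \left(-92 + K{\left(2 + 4 \right)}\right) = 50 \left(-92 - 8\right) = 50 \left(-100\right) = -5000$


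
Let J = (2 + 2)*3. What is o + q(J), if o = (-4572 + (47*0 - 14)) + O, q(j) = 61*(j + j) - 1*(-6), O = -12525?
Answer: -15641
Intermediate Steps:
J = 12 (J = 4*3 = 12)
q(j) = 6 + 122*j (q(j) = 61*(2*j) + 6 = 122*j + 6 = 6 + 122*j)
o = -17111 (o = (-4572 + (47*0 - 14)) - 12525 = (-4572 + (0 - 14)) - 12525 = (-4572 - 14) - 12525 = -4586 - 12525 = -17111)
o + q(J) = -17111 + (6 + 122*12) = -17111 + (6 + 1464) = -17111 + 1470 = -15641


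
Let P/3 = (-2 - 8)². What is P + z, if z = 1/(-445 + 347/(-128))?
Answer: 17191972/57307 ≈ 300.00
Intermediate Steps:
z = -128/57307 (z = 1/(-445 + 347*(-1/128)) = 1/(-445 - 347/128) = 1/(-57307/128) = -128/57307 ≈ -0.0022336)
P = 300 (P = 3*(-2 - 8)² = 3*(-10)² = 3*100 = 300)
P + z = 300 - 128/57307 = 17191972/57307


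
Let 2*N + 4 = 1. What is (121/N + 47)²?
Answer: 10201/9 ≈ 1133.4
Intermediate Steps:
N = -3/2 (N = -2 + (½)*1 = -2 + ½ = -3/2 ≈ -1.5000)
(121/N + 47)² = (121/(-3/2) + 47)² = (121*(-⅔) + 47)² = (-242/3 + 47)² = (-101/3)² = 10201/9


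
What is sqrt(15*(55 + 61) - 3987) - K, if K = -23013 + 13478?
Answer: 9535 + I*sqrt(2247) ≈ 9535.0 + 47.403*I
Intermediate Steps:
K = -9535
sqrt(15*(55 + 61) - 3987) - K = sqrt(15*(55 + 61) - 3987) - 1*(-9535) = sqrt(15*116 - 3987) + 9535 = sqrt(1740 - 3987) + 9535 = sqrt(-2247) + 9535 = I*sqrt(2247) + 9535 = 9535 + I*sqrt(2247)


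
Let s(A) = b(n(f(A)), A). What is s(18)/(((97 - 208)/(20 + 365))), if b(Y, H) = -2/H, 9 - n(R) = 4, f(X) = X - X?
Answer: 385/999 ≈ 0.38539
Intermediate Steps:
f(X) = 0
n(R) = 5 (n(R) = 9 - 1*4 = 9 - 4 = 5)
s(A) = -2/A
s(18)/(((97 - 208)/(20 + 365))) = (-2/18)/(((97 - 208)/(20 + 365))) = (-2*1/18)/((-111/385)) = -1/(9*((-111*1/385))) = -1/(9*(-111/385)) = -⅑*(-385/111) = 385/999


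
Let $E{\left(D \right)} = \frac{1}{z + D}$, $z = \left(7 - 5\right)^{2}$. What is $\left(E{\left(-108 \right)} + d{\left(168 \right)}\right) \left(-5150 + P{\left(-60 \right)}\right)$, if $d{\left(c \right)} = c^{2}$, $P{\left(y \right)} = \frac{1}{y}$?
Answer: $- \frac{181401818059}{1248} \approx -1.4535 \cdot 10^{8}$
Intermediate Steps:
$z = 4$ ($z = 2^{2} = 4$)
$E{\left(D \right)} = \frac{1}{4 + D}$
$\left(E{\left(-108 \right)} + d{\left(168 \right)}\right) \left(-5150 + P{\left(-60 \right)}\right) = \left(\frac{1}{4 - 108} + 168^{2}\right) \left(-5150 + \frac{1}{-60}\right) = \left(\frac{1}{-104} + 28224\right) \left(-5150 - \frac{1}{60}\right) = \left(- \frac{1}{104} + 28224\right) \left(- \frac{309001}{60}\right) = \frac{2935295}{104} \left(- \frac{309001}{60}\right) = - \frac{181401818059}{1248}$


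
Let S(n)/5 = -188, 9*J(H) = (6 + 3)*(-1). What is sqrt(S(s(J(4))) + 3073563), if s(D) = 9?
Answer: sqrt(3072623) ≈ 1752.9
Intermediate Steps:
J(H) = -1 (J(H) = ((6 + 3)*(-1))/9 = (9*(-1))/9 = (1/9)*(-9) = -1)
S(n) = -940 (S(n) = 5*(-188) = -940)
sqrt(S(s(J(4))) + 3073563) = sqrt(-940 + 3073563) = sqrt(3072623)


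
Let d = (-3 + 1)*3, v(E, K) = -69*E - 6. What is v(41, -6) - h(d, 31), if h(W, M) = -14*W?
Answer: -2919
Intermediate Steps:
v(E, K) = -6 - 69*E
d = -6 (d = -2*3 = -6)
v(41, -6) - h(d, 31) = (-6 - 69*41) - (-14)*(-6) = (-6 - 2829) - 1*84 = -2835 - 84 = -2919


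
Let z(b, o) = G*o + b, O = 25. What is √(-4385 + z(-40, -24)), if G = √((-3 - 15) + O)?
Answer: √(-4425 - 24*√7) ≈ 66.996*I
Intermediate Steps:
G = √7 (G = √((-3 - 15) + 25) = √(-18 + 25) = √7 ≈ 2.6458)
z(b, o) = b + o*√7 (z(b, o) = √7*o + b = o*√7 + b = b + o*√7)
√(-4385 + z(-40, -24)) = √(-4385 + (-40 - 24*√7)) = √(-4425 - 24*√7)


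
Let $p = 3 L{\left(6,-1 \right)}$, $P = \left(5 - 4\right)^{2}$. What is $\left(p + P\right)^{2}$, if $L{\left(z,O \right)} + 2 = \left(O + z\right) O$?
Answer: $400$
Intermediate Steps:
$L{\left(z,O \right)} = -2 + O \left(O + z\right)$ ($L{\left(z,O \right)} = -2 + \left(O + z\right) O = -2 + O \left(O + z\right)$)
$P = 1$ ($P = 1^{2} = 1$)
$p = -21$ ($p = 3 \left(-2 + \left(-1\right)^{2} - 6\right) = 3 \left(-2 + 1 - 6\right) = 3 \left(-7\right) = -21$)
$\left(p + P\right)^{2} = \left(-21 + 1\right)^{2} = \left(-20\right)^{2} = 400$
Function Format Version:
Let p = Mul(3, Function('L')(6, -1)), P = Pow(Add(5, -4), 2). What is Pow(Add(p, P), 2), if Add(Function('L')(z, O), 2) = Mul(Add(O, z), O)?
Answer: 400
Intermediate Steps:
Function('L')(z, O) = Add(-2, Mul(O, Add(O, z))) (Function('L')(z, O) = Add(-2, Mul(Add(O, z), O)) = Add(-2, Mul(O, Add(O, z))))
P = 1 (P = Pow(1, 2) = 1)
p = -21 (p = Mul(3, Add(-2, Pow(-1, 2), Mul(-1, 6))) = Mul(3, Add(-2, 1, -6)) = Mul(3, -7) = -21)
Pow(Add(p, P), 2) = Pow(Add(-21, 1), 2) = Pow(-20, 2) = 400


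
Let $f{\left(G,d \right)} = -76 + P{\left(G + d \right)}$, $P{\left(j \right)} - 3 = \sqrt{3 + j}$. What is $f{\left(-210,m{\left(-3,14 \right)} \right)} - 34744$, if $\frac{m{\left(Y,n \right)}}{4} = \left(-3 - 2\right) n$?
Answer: $-34817 + i \sqrt{487} \approx -34817.0 + 22.068 i$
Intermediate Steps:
$P{\left(j \right)} = 3 + \sqrt{3 + j}$
$m{\left(Y,n \right)} = - 20 n$ ($m{\left(Y,n \right)} = 4 \left(-3 - 2\right) n = 4 \left(- 5 n\right) = - 20 n$)
$f{\left(G,d \right)} = -73 + \sqrt{3 + G + d}$ ($f{\left(G,d \right)} = -76 + \left(3 + \sqrt{3 + \left(G + d\right)}\right) = -76 + \left(3 + \sqrt{3 + G + d}\right) = -73 + \sqrt{3 + G + d}$)
$f{\left(-210,m{\left(-3,14 \right)} \right)} - 34744 = \left(-73 + \sqrt{3 - 210 - 280}\right) - 34744 = \left(-73 + \sqrt{-487}\right) - 34744 = \left(-73 + i \sqrt{487}\right) - 34744 = -34817 + i \sqrt{487}$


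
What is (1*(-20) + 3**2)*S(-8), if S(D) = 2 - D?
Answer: -110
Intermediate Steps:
(1*(-20) + 3**2)*S(-8) = (1*(-20) + 3**2)*(2 - 1*(-8)) = (-20 + 9)*(2 + 8) = -11*10 = -110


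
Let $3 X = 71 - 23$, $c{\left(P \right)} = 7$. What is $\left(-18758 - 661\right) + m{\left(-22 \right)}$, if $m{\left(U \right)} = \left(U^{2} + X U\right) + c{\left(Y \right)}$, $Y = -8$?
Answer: $-19280$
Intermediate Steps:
$X = 16$ ($X = \frac{71 - 23}{3} = \frac{1}{3} \cdot 48 = 16$)
$m{\left(U \right)} = 7 + U^{2} + 16 U$ ($m{\left(U \right)} = \left(U^{2} + 16 U\right) + 7 = 7 + U^{2} + 16 U$)
$\left(-18758 - 661\right) + m{\left(-22 \right)} = \left(-18758 - 661\right) + \left(7 + \left(-22\right)^{2} + 16 \left(-22\right)\right) = -19419 + \left(7 + 484 - 352\right) = -19419 + 139 = -19280$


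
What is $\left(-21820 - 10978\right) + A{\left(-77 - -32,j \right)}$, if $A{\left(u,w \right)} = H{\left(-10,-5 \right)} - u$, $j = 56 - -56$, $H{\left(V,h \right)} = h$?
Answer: $-32758$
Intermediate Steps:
$j = 112$ ($j = 56 + 56 = 112$)
$A{\left(u,w \right)} = -5 - u$
$\left(-21820 - 10978\right) + A{\left(-77 - -32,j \right)} = \left(-21820 - 10978\right) - \left(-72 + 32\right) = -32798 - -40 = -32798 + \left(-5 + 45\right) = -32798 + 40 = -32758$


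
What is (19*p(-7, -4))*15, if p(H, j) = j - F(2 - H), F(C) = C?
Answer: -3705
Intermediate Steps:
p(H, j) = -2 + H + j (p(H, j) = j - (2 - H) = j + (-2 + H) = -2 + H + j)
(19*p(-7, -4))*15 = (19*(-2 - 7 - 4))*15 = (19*(-13))*15 = -247*15 = -3705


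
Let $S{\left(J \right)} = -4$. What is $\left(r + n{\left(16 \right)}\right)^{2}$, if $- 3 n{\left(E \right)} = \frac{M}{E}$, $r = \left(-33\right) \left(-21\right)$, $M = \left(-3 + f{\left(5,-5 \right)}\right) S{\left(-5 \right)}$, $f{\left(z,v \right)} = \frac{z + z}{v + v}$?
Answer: $\frac{4318084}{9} \approx 4.7979 \cdot 10^{5}$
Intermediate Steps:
$f{\left(z,v \right)} = \frac{z}{v}$ ($f{\left(z,v \right)} = \frac{2 z}{2 v} = 2 z \frac{1}{2 v} = \frac{z}{v}$)
$M = 16$ ($M = \left(-3 + \frac{5}{-5}\right) \left(-4\right) = \left(-3 + 5 \left(- \frac{1}{5}\right)\right) \left(-4\right) = \left(-3 - 1\right) \left(-4\right) = \left(-4\right) \left(-4\right) = 16$)
$r = 693$
$n{\left(E \right)} = - \frac{16}{3 E}$ ($n{\left(E \right)} = - \frac{16 \frac{1}{E}}{3} = - \frac{16}{3 E}$)
$\left(r + n{\left(16 \right)}\right)^{2} = \left(693 - \frac{16}{3 \cdot 16}\right)^{2} = \left(693 - \frac{1}{3}\right)^{2} = \left(\frac{2078}{3}\right)^{2} = \frac{4318084}{9}$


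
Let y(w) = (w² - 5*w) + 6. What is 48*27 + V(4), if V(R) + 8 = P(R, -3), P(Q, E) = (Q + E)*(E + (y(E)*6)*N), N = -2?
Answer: 925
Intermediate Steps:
y(w) = 6 + w² - 5*w
P(Q, E) = (E + Q)*(-72 - 12*E² + 61*E) (P(Q, E) = (Q + E)*(E + ((6 + E² - 5*E)*6)*(-2)) = (E + Q)*(E + (36 - 30*E + 6*E²)*(-2)) = (E + Q)*(E + (-72 - 12*E² + 60*E)) = (E + Q)*(-72 - 12*E² + 61*E))
V(R) = 1081 - 363*R (V(R) = -8 + (-72*(-3) - 72*R - 12*(-3)³ + 61*(-3)² - 12*R*(-3)² + 61*(-3)*R) = -8 + (216 - 72*R - 12*(-27) + 61*9 - 12*R*9 - 183*R) = -8 + (216 - 72*R + 324 + 549 - 108*R - 183*R) = -8 + (1089 - 363*R) = 1081 - 363*R)
48*27 + V(4) = 48*27 + (1081 - 363*4) = 1296 + (1081 - 1452) = 1296 - 371 = 925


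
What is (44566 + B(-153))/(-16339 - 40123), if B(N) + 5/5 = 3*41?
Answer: -3192/4033 ≈ -0.79147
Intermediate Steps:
B(N) = 122 (B(N) = -1 + 3*41 = -1 + 123 = 122)
(44566 + B(-153))/(-16339 - 40123) = (44566 + 122)/(-16339 - 40123) = 44688/(-56462) = 44688*(-1/56462) = -3192/4033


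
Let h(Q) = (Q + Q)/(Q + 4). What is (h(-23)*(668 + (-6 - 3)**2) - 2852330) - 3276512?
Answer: -116413544/19 ≈ -6.1270e+6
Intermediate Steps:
h(Q) = 2*Q/(4 + Q) (h(Q) = (2*Q)/(4 + Q) = 2*Q/(4 + Q))
(h(-23)*(668 + (-6 - 3)**2) - 2852330) - 3276512 = ((2*(-23)/(4 - 23))*(668 + (-6 - 3)**2) - 2852330) - 3276512 = ((2*(-23)/(-19))*(668 + (-9)**2) - 2852330) - 3276512 = ((2*(-23)*(-1/19))*(668 + 81) - 2852330) - 3276512 = ((46/19)*749 - 2852330) - 3276512 = (34454/19 - 2852330) - 3276512 = -54159816/19 - 3276512 = -116413544/19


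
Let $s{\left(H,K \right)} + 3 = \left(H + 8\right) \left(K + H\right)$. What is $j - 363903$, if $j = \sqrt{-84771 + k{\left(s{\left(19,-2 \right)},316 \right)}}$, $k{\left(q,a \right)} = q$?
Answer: $-363903 + i \sqrt{84315} \approx -3.639 \cdot 10^{5} + 290.37 i$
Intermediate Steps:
$s{\left(H,K \right)} = -3 + \left(8 + H\right) \left(H + K\right)$ ($s{\left(H,K \right)} = -3 + \left(H + 8\right) \left(K + H\right) = -3 + \left(8 + H\right) \left(H + K\right)$)
$j = i \sqrt{84315}$ ($j = \sqrt{-84771 + \left(-3 + 19^{2} + 8 \cdot 19 + 8 \left(-2\right) + 19 \left(-2\right)\right)} = \sqrt{-84771 - -456} = \sqrt{-84771 + 456} = \sqrt{-84315} = i \sqrt{84315} \approx 290.37 i$)
$j - 363903 = i \sqrt{84315} - 363903 = -363903 + i \sqrt{84315}$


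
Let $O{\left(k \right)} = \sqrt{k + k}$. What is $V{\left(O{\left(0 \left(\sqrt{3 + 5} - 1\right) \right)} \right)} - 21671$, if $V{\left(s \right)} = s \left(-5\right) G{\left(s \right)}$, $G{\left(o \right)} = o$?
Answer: $-21671$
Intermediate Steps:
$O{\left(k \right)} = \sqrt{2} \sqrt{k}$ ($O{\left(k \right)} = \sqrt{2 k} = \sqrt{2} \sqrt{k}$)
$V{\left(s \right)} = - 5 s^{2}$ ($V{\left(s \right)} = s \left(-5\right) s = - 5 s s = - 5 s^{2}$)
$V{\left(O{\left(0 \left(\sqrt{3 + 5} - 1\right) \right)} \right)} - 21671 = - 5 \left(\sqrt{2} \sqrt{0 \left(\sqrt{3 + 5} - 1\right)}\right)^{2} - 21671 = - 5 \left(\sqrt{2} \sqrt{0 \left(\sqrt{8} - 1\right)}\right)^{2} - 21671 = - 5 \left(\sqrt{2} \sqrt{0 \left(2 \sqrt{2} - 1\right)}\right)^{2} - 21671 = - 5 \left(\sqrt{2} \sqrt{0 \left(-1 + 2 \sqrt{2}\right)}\right)^{2} - 21671 = - 5 \left(\sqrt{2} \sqrt{0}\right)^{2} - 21671 = - 5 \left(\sqrt{2} \cdot 0\right)^{2} - 21671 = - 5 \cdot 0^{2} - 21671 = \left(-5\right) 0 - 21671 = 0 - 21671 = -21671$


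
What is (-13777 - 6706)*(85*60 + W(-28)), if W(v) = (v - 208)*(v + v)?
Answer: -375166628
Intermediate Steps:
W(v) = 2*v*(-208 + v) (W(v) = (-208 + v)*(2*v) = 2*v*(-208 + v))
(-13777 - 6706)*(85*60 + W(-28)) = (-13777 - 6706)*(85*60 + 2*(-28)*(-208 - 28)) = -20483*(5100 + 2*(-28)*(-236)) = -20483*(5100 + 13216) = -20483*18316 = -375166628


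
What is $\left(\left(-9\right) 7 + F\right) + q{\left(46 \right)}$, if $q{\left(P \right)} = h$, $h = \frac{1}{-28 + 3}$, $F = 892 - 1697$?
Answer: $- \frac{21701}{25} \approx -868.04$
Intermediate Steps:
$F = -805$ ($F = 892 - 1697 = -805$)
$h = - \frac{1}{25}$ ($h = \frac{1}{-25} = - \frac{1}{25} \approx -0.04$)
$q{\left(P \right)} = - \frac{1}{25}$
$\left(\left(-9\right) 7 + F\right) + q{\left(46 \right)} = \left(\left(-9\right) 7 - 805\right) - \frac{1}{25} = \left(-63 - 805\right) - \frac{1}{25} = -868 - \frac{1}{25} = - \frac{21701}{25}$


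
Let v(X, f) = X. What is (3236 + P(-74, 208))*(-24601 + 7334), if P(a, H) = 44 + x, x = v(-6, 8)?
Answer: -56532158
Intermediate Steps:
x = -6
P(a, H) = 38 (P(a, H) = 44 - 6 = 38)
(3236 + P(-74, 208))*(-24601 + 7334) = (3236 + 38)*(-24601 + 7334) = 3274*(-17267) = -56532158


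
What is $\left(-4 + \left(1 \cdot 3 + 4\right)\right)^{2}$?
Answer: $9$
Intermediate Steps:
$\left(-4 + \left(1 \cdot 3 + 4\right)\right)^{2} = \left(-4 + \left(3 + 4\right)\right)^{2} = \left(-4 + 7\right)^{2} = 3^{2} = 9$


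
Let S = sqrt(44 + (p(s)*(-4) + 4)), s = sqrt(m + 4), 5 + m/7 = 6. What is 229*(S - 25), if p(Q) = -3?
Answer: -5725 + 458*sqrt(15) ≈ -3951.2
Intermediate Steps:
m = 7 (m = -35 + 7*6 = -35 + 42 = 7)
s = sqrt(11) (s = sqrt(7 + 4) = sqrt(11) ≈ 3.3166)
S = 2*sqrt(15) (S = sqrt(44 + (-3*(-4) + 4)) = sqrt(44 + (12 + 4)) = sqrt(44 + 16) = sqrt(60) = 2*sqrt(15) ≈ 7.7460)
229*(S - 25) = 229*(2*sqrt(15) - 25) = 229*(-25 + 2*sqrt(15)) = -5725 + 458*sqrt(15)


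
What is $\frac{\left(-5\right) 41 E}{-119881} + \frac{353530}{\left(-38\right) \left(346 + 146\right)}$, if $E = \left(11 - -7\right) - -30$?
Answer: $- \frac{21098780645}{1120647588} \approx -18.827$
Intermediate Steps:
$E = 48$ ($E = \left(11 + 7\right) + 30 = 18 + 30 = 48$)
$\frac{\left(-5\right) 41 E}{-119881} + \frac{353530}{\left(-38\right) \left(346 + 146\right)} = \frac{\left(-5\right) 41 \cdot 48}{-119881} + \frac{353530}{\left(-38\right) \left(346 + 146\right)} = \left(-205\right) 48 \left(- \frac{1}{119881}\right) + \frac{353530}{\left(-38\right) 492} = \left(-9840\right) \left(- \frac{1}{119881}\right) + \frac{353530}{-18696} = \frac{9840}{119881} + 353530 \left(- \frac{1}{18696}\right) = \frac{9840}{119881} - \frac{176765}{9348} = - \frac{21098780645}{1120647588}$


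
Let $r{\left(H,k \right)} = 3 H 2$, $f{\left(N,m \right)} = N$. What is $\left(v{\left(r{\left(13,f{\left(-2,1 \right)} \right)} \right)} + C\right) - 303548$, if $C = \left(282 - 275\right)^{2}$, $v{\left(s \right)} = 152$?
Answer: $-303347$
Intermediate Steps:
$r{\left(H,k \right)} = 6 H$
$C = 49$ ($C = 7^{2} = 49$)
$\left(v{\left(r{\left(13,f{\left(-2,1 \right)} \right)} \right)} + C\right) - 303548 = \left(152 + 49\right) - 303548 = 201 - 303548 = -303347$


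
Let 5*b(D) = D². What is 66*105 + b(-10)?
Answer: 6950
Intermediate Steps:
b(D) = D²/5
66*105 + b(-10) = 66*105 + (⅕)*(-10)² = 6930 + (⅕)*100 = 6930 + 20 = 6950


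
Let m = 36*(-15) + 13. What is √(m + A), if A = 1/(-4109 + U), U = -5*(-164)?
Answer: 2*I*√1425209214/3289 ≈ 22.956*I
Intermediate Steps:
m = -527 (m = -540 + 13 = -527)
U = 820 (U = -1*(-820) = 820)
A = -1/3289 (A = 1/(-4109 + 820) = 1/(-3289) = -1/3289 ≈ -0.00030404)
√(m + A) = √(-527 - 1/3289) = √(-1733304/3289) = 2*I*√1425209214/3289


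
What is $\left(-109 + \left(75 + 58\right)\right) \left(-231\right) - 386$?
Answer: $-5930$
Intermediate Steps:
$\left(-109 + \left(75 + 58\right)\right) \left(-231\right) - 386 = \left(-109 + 133\right) \left(-231\right) - 386 = 24 \left(-231\right) - 386 = -5544 - 386 = -5930$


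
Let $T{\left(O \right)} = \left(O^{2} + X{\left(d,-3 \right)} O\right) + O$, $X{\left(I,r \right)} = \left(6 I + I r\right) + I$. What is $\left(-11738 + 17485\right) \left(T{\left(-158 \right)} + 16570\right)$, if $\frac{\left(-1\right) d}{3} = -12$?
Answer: $107032128$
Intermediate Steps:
$d = 36$ ($d = \left(-3\right) \left(-12\right) = 36$)
$X{\left(I,r \right)} = 7 I + I r$
$T{\left(O \right)} = O^{2} + 145 O$ ($T{\left(O \right)} = \left(O^{2} + 36 \left(7 - 3\right) O\right) + O = \left(O^{2} + 36 \cdot 4 O\right) + O = \left(O^{2} + 144 O\right) + O = O^{2} + 145 O$)
$\left(-11738 + 17485\right) \left(T{\left(-158 \right)} + 16570\right) = \left(-11738 + 17485\right) \left(- 158 \left(145 - 158\right) + 16570\right) = 5747 \left(\left(-158\right) \left(-13\right) + 16570\right) = 5747 \left(2054 + 16570\right) = 5747 \cdot 18624 = 107032128$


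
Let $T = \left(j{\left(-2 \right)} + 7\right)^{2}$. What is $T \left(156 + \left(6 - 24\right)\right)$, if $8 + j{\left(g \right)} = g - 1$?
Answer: $2208$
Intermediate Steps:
$j{\left(g \right)} = -9 + g$ ($j{\left(g \right)} = -8 + \left(g - 1\right) = -8 + \left(-1 + g\right) = -9 + g$)
$T = 16$ ($T = \left(\left(-9 - 2\right) + 7\right)^{2} = \left(-11 + 7\right)^{2} = \left(-4\right)^{2} = 16$)
$T \left(156 + \left(6 - 24\right)\right) = 16 \left(156 + \left(6 - 24\right)\right) = 16 \left(156 - 18\right) = 16 \cdot 138 = 2208$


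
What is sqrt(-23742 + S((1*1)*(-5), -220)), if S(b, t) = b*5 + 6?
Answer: I*sqrt(23761) ≈ 154.15*I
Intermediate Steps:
S(b, t) = 6 + 5*b (S(b, t) = 5*b + 6 = 6 + 5*b)
sqrt(-23742 + S((1*1)*(-5), -220)) = sqrt(-23742 + (6 + 5*((1*1)*(-5)))) = sqrt(-23742 + (6 + 5*(1*(-5)))) = sqrt(-23742 + (6 + 5*(-5))) = sqrt(-23742 + (6 - 25)) = sqrt(-23742 - 19) = sqrt(-23761) = I*sqrt(23761)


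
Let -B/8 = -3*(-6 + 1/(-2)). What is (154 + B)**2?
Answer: 4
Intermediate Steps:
B = -156 (B = -(-24)*(-6 + 1/(-2)) = -(-24)*(-6 - 1/2) = -(-24)*(-13)/2 = -8*39/2 = -156)
(154 + B)**2 = (154 - 156)**2 = (-2)**2 = 4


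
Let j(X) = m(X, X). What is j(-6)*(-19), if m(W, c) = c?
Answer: 114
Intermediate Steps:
j(X) = X
j(-6)*(-19) = -6*(-19) = 114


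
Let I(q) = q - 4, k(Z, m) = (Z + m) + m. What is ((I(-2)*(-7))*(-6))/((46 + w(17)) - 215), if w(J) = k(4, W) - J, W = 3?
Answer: 63/44 ≈ 1.4318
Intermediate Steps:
k(Z, m) = Z + 2*m
I(q) = -4 + q
w(J) = 10 - J (w(J) = (4 + 2*3) - J = (4 + 6) - J = 10 - J)
((I(-2)*(-7))*(-6))/((46 + w(17)) - 215) = (((-4 - 2)*(-7))*(-6))/((46 + (10 - 1*17)) - 215) = (-6*(-7)*(-6))/((46 + (10 - 17)) - 215) = (42*(-6))/((46 - 7) - 215) = -252/(39 - 215) = -252/(-176) = -252*(-1/176) = 63/44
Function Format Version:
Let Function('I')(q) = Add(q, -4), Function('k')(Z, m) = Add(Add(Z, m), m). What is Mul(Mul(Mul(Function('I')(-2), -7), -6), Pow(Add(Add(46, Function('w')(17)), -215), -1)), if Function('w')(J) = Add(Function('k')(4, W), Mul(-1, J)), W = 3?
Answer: Rational(63, 44) ≈ 1.4318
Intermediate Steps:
Function('k')(Z, m) = Add(Z, Mul(2, m))
Function('I')(q) = Add(-4, q)
Function('w')(J) = Add(10, Mul(-1, J)) (Function('w')(J) = Add(Add(4, Mul(2, 3)), Mul(-1, J)) = Add(Add(4, 6), Mul(-1, J)) = Add(10, Mul(-1, J)))
Mul(Mul(Mul(Function('I')(-2), -7), -6), Pow(Add(Add(46, Function('w')(17)), -215), -1)) = Mul(Mul(Mul(Add(-4, -2), -7), -6), Pow(Add(Add(46, Add(10, Mul(-1, 17))), -215), -1)) = Mul(Mul(Mul(-6, -7), -6), Pow(Add(Add(46, Add(10, -17)), -215), -1)) = Mul(Mul(42, -6), Pow(Add(Add(46, -7), -215), -1)) = Mul(-252, Pow(Add(39, -215), -1)) = Mul(-252, Pow(-176, -1)) = Mul(-252, Rational(-1, 176)) = Rational(63, 44)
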